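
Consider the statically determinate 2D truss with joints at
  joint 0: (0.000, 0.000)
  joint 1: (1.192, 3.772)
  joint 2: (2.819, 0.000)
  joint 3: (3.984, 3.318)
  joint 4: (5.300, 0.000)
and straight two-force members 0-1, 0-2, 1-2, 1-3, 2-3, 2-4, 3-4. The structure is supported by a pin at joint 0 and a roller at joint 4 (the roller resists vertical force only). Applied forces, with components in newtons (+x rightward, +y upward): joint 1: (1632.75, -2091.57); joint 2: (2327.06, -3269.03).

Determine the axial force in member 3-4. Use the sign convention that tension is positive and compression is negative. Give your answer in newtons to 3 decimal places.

-3626.666

N=5 nodes, M=7 members, R=3 reactions → 2N=10, M+R=10
member 0 (0-1): L=3.9559, (cx,cy)=(0.3013,0.9535)
member 1 (0-2): L=2.8190, (cx,cy)=(1.0000,0.0000)
member 2 (1-2): L=4.1079, (cx,cy)=(0.3961,-0.9182)
member 3 (1-3): L=2.8287, (cx,cy)=(0.9870,-0.1605)
member 4 (2-3): L=3.5166, (cx,cy)=(0.3313,0.9435)
member 5 (2-4): L=2.4810, (cx,cy)=(1.0000,0.0000)
member 6 (3-4): L=3.5695, (cx,cy)=(0.3687,-0.9296)
solve A·x = −loads:
  F[0-1] = -2086.3872 N (compression)
  F[0-2] = +4588.4905 N (tension)
  F[1-2] = +311.0379 N (tension)
  F[1-3] = -2415.9415 N (compression)
  F[2-3] = +3161.9856 N (tension)
  F[2-4] = +1337.0944 N (tension)
  F[3-4] = -3626.6664 N (compression)
  Rx@0 = -3959.8100 N
  Ry@0 = +1989.4151 N
  Ry@4 = +3371.1849 N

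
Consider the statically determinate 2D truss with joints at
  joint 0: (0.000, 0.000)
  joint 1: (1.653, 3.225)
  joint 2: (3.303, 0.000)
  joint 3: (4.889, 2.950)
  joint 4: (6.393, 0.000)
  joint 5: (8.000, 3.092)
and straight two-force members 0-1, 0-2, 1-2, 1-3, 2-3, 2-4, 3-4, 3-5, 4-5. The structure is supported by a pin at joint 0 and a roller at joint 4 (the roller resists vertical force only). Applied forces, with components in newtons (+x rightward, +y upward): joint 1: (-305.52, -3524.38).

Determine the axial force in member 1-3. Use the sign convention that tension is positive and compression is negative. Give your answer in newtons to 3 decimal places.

N=6 nodes, M=9 members, R=3 reactions → 2N=12, M+R=12
member 0 (0-1): L=3.6240, (cx,cy)=(0.4561,0.8899)
member 1 (0-2): L=3.3030, (cx,cy)=(1.0000,0.0000)
member 2 (1-2): L=3.6226, (cx,cy)=(0.4555,-0.8902)
member 3 (1-3): L=3.2477, (cx,cy)=(0.9964,-0.0847)
member 4 (2-3): L=3.3493, (cx,cy)=(0.4735,0.8808)
member 5 (2-4): L=3.0900, (cx,cy)=(1.0000,0.0000)
member 6 (3-4): L=3.3113, (cx,cy)=(0.4542,-0.8909)
member 7 (3-5): L=3.1142, (cx,cy)=(0.9990,0.0456)
member 8 (4-5): L=3.4847, (cx,cy)=(0.4612,0.8873)
solve A·x = −loads:
  F[0-1] = -3109.5471 N (compression)
  F[0-2] = +1112.8432 N (tension)
  F[1-2] = -778.1009 N (compression)
  F[1-3] = -761.1708 N (compression)
  F[2-3] = +786.4673 N (tension)
  F[2-4] = +386.0212 N (tension)
  F[3-4] = -849.8809 N (compression)
  F[3-5] = +0.0000 N (tension)
  F[4-5] = -0.0000 N (compression)
  Rx@0 = +305.5200 N
  Ry@0 = +2767.2240 N
  Ry@4 = +757.1560 N

-761.171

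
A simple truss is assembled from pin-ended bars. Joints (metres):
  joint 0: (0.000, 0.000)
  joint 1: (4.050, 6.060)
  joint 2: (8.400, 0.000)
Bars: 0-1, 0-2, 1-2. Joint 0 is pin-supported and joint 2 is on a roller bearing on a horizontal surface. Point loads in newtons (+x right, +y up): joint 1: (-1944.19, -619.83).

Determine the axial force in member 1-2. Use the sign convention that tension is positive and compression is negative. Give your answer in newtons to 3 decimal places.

N=3 nodes, M=3 members, R=3 reactions → 2N=6, M+R=6
member 0 (0-1): L=7.2888, (cx,cy)=(0.5556,0.8314)
member 1 (0-2): L=8.4000, (cx,cy)=(1.0000,0.0000)
member 2 (1-2): L=7.4596, (cx,cy)=(0.5831,-0.8124)
solve A·x = −loads:
  F[0-1] = -2073.0615 N (compression)
  F[0-2] = -792.2941 N (compression)
  F[1-2] = +1358.6717 N (tension)
  Rx@0 = +1944.1900 N
  Ry@0 = +1723.5776 N
  Ry@2 = -1103.7476 N

1358.672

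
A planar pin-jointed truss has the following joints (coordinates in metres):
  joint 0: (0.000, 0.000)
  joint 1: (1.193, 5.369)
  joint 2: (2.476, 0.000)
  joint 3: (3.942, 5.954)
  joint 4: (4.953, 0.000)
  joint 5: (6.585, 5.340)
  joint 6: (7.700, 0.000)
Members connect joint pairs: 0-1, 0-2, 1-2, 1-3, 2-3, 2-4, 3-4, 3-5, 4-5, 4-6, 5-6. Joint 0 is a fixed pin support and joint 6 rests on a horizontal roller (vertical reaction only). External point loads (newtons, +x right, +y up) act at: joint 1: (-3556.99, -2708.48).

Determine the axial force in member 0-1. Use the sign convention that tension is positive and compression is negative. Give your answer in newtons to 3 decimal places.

-4885.347

N=7 nodes, M=11 members, R=3 reactions → 2N=14, M+R=14
member 0 (0-1): L=5.4999, (cx,cy)=(0.2169,0.9762)
member 1 (0-2): L=2.4760, (cx,cy)=(1.0000,0.0000)
member 2 (1-2): L=5.5202, (cx,cy)=(0.2324,-0.9726)
member 3 (1-3): L=2.8106, (cx,cy)=(0.9781,0.2081)
member 4 (2-3): L=6.1318, (cx,cy)=(0.2391,0.9710)
member 5 (2-4): L=2.4770, (cx,cy)=(1.0000,0.0000)
member 6 (3-4): L=6.0392, (cx,cy)=(0.1674,-0.9859)
member 7 (3-5): L=2.7134, (cx,cy)=(0.9741,-0.2263)
member 8 (4-5): L=5.5838, (cx,cy)=(0.2923,0.9563)
member 9 (4-6): L=2.7470, (cx,cy)=(1.0000,0.0000)
member 10 (5-6): L=5.4552, (cx,cy)=(0.2044,-0.9789)
solve A·x = −loads:
  F[0-1] = -4885.3472 N (compression)
  F[0-2] = -2497.3035 N (compression)
  F[1-2] = +2536.0076 N (tension)
  F[1-3] = +1950.6051 N (tension)
  F[2-3] = -2540.2273 N (compression)
  F[2-4] = -1300.5644 N (compression)
  F[3-4] = +1856.8334 N (tension)
  F[3-5] = +1016.0762 N (tension)
  F[4-5] = -1914.2144 N (compression)
  F[4-6] = -430.2467 N (compression)
  F[5-6] = +2104.9925 N (tension)
  Rx@0 = +3556.9900 N
  Ry@0 = +4769.0336 N
  Ry@6 = -2060.5536 N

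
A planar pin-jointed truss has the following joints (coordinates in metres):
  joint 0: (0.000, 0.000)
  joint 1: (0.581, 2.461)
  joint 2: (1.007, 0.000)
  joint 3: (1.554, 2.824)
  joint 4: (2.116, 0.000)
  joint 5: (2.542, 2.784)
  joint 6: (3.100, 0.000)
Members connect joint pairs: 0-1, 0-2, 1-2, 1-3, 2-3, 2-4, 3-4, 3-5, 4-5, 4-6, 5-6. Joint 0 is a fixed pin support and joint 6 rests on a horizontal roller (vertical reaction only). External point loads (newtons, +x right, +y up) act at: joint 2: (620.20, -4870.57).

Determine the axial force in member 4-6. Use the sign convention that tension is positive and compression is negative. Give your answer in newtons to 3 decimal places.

N=7 nodes, M=11 members, R=3 reactions → 2N=14, M+R=14
member 0 (0-1): L=2.5287, (cx,cy)=(0.2298,0.9732)
member 1 (0-2): L=1.0070, (cx,cy)=(1.0000,0.0000)
member 2 (1-2): L=2.4976, (cx,cy)=(0.1706,-0.9853)
member 3 (1-3): L=1.0385, (cx,cy)=(0.9369,0.3495)
member 4 (2-3): L=2.8765, (cx,cy)=(0.1902,0.9818)
member 5 (2-4): L=1.1090, (cx,cy)=(1.0000,0.0000)
member 6 (3-4): L=2.8794, (cx,cy)=(0.1952,-0.9808)
member 7 (3-5): L=0.9888, (cx,cy)=(0.9992,-0.0405)
member 8 (4-5): L=2.8164, (cx,cy)=(0.1513,0.9885)
member 9 (4-6): L=0.9840, (cx,cy)=(1.0000,0.0000)
member 10 (5-6): L=2.8394, (cx,cy)=(0.1965,-0.9805)
solve A·x = −loads:
  F[0-1] = -3378.8181 N (compression)
  F[0-2] = +1396.5398 N (tension)
  F[1-2] = +2858.7682 N (tension)
  F[1-3] = -1349.0377 N (compression)
  F[2-3] = +2091.8634 N (tension)
  F[2-4] = +866.1485 N (tension)
  F[3-4] = -1590.2337 N (compression)
  F[3-5] = -556.2204 N (compression)
  F[4-5] = +1577.8024 N (tension)
  F[4-6] = +317.1119 N (tension)
  F[5-6] = -1613.6163 N (compression)
  Rx@0 = -620.2000 N
  Ry@0 = +3288.4203 N
  Ry@6 = +1582.1497 N

317.112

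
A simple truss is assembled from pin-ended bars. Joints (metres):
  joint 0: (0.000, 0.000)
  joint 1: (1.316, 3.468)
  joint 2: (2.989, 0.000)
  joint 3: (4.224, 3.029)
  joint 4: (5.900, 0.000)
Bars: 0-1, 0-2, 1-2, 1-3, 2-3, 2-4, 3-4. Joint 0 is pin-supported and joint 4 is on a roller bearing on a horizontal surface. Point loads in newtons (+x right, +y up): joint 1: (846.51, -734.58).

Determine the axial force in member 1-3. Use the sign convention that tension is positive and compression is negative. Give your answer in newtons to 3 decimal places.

N=5 nodes, M=7 members, R=3 reactions → 2N=10, M+R=10
member 0 (0-1): L=3.7093, (cx,cy)=(0.3548,0.9349)
member 1 (0-2): L=2.9890, (cx,cy)=(1.0000,0.0000)
member 2 (1-2): L=3.8504, (cx,cy)=(0.4345,-0.9007)
member 3 (1-3): L=2.9409, (cx,cy)=(0.9888,-0.1493)
member 4 (2-3): L=3.2711, (cx,cy)=(0.3775,0.9260)
member 5 (2-4): L=2.9110, (cx,cy)=(1.0000,0.0000)
member 6 (3-4): L=3.4618, (cx,cy)=(0.4841,-0.8750)
solve A·x = −loads:
  F[0-1] = -78.2456 N (compression)
  F[0-2] = +874.2703 N (tension)
  F[1-2] = -634.0003 N (compression)
  F[1-3] = -605.5853 N (compression)
  F[2-3] = +616.6677 N (tension)
  F[2-4] = +365.9780 N (tension)
  F[3-4] = -755.9247 N (compression)
  Rx@0 = -846.5100 N
  Ry@0 = +73.1556 N
  Ry@4 = +661.4244 N

-605.585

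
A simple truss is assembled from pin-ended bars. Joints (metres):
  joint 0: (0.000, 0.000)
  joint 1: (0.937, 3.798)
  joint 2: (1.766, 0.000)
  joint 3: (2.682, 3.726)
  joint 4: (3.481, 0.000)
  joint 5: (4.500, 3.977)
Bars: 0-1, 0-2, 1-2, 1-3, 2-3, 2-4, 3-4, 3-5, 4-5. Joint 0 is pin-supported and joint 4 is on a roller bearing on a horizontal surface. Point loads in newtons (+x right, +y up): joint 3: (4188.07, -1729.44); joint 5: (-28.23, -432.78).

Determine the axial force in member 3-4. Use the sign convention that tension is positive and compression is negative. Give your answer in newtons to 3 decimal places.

-6032.000

N=6 nodes, M=9 members, R=3 reactions → 2N=12, M+R=12
member 0 (0-1): L=3.9119, (cx,cy)=(0.2395,0.9709)
member 1 (0-2): L=1.7660, (cx,cy)=(1.0000,0.0000)
member 2 (1-2): L=3.8874, (cx,cy)=(0.2133,-0.9770)
member 3 (1-3): L=1.7465, (cx,cy)=(0.9991,-0.0412)
member 4 (2-3): L=3.8369, (cx,cy)=(0.2387,0.9711)
member 5 (2-4): L=1.7150, (cx,cy)=(1.0000,0.0000)
member 6 (3-4): L=3.8107, (cx,cy)=(0.2097,-0.9778)
member 7 (3-5): L=1.8352, (cx,cy)=(0.9906,0.1368)
member 8 (4-5): L=4.1055, (cx,cy)=(0.2482,0.9687)
solve A·x = −loads:
  F[0-1] = +4305.6485 N (tension)
  F[0-2] = +3128.5208 N (tension)
  F[1-2] = -4361.5680 N (compression)
  F[1-3] = +1963.1008 N (tension)
  F[2-3] = +4388.1200 N (tension)
  F[2-4] = +1150.8247 N (tension)
  F[3-4] = -6032.0004 N (compression)
  F[3-5] = +86.5024 N (tension)
  F[4-5] = -458.9731 N (compression)
  Rx@0 = -4159.8400 N
  Ry@0 = -4180.3098 N
  Ry@4 = +6342.5298 N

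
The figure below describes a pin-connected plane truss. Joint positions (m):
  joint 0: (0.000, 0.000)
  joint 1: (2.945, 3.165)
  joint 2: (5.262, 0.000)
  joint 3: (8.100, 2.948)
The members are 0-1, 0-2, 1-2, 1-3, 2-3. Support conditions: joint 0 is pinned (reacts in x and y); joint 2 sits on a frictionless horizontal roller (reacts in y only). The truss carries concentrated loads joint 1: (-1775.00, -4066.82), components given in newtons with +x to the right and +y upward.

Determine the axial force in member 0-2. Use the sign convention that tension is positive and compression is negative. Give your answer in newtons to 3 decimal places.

884.676

N=4 nodes, M=5 members, R=3 reactions → 2N=8, M+R=8
member 0 (0-1): L=4.3232, (cx,cy)=(0.6812,0.7321)
member 1 (0-2): L=5.2620, (cx,cy)=(1.0000,0.0000)
member 2 (1-2): L=3.9225, (cx,cy)=(0.5907,-0.8069)
member 3 (1-3): L=5.1596, (cx,cy)=(0.9991,-0.0421)
member 4 (2-3): L=4.0921, (cx,cy)=(0.6935,0.7204)
solve A·x = −loads:
  F[0-1] = -3904.3699 N (compression)
  F[0-2] = +884.6758 N (tension)
  F[1-2] = -1497.6728 N (compression)
  F[1-3] = -0.0000 N (compression)
  F[2-3] = +0.0000 N (tension)
  Rx@0 = +1775.0000 N
  Ry@0 = +2858.3613 N
  Ry@2 = +1208.4587 N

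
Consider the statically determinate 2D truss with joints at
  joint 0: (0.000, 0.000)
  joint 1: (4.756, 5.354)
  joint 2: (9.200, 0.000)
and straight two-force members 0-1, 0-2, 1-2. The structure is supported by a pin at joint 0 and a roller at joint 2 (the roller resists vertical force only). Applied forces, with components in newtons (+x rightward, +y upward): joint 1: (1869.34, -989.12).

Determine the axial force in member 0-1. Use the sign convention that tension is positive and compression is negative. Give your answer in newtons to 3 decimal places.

816.033

N=3 nodes, M=3 members, R=3 reactions → 2N=6, M+R=6
member 0 (0-1): L=7.1613, (cx,cy)=(0.6641,0.7476)
member 1 (0-2): L=9.2000, (cx,cy)=(1.0000,0.0000)
member 2 (1-2): L=6.9580, (cx,cy)=(0.6387,-0.7695)
solve A·x = −loads:
  F[0-1] = +816.0330 N (tension)
  F[0-2] = +1327.3953 N (tension)
  F[1-2] = -2078.3263 N (compression)
  Rx@0 = -1869.3400 N
  Ry@0 = -610.0866 N
  Ry@2 = +1599.2066 N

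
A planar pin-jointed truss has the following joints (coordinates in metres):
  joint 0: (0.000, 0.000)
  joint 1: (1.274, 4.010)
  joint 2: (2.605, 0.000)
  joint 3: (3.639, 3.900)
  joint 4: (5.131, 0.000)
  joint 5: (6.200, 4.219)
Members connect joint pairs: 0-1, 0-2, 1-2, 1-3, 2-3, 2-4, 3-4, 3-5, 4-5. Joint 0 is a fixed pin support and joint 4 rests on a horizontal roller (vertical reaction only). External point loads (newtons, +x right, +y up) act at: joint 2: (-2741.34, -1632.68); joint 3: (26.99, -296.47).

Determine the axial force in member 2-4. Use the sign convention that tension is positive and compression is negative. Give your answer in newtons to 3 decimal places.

405.398

N=6 nodes, M=9 members, R=3 reactions → 2N=12, M+R=12
member 0 (0-1): L=4.2075, (cx,cy)=(0.3028,0.9531)
member 1 (0-2): L=2.6050, (cx,cy)=(1.0000,0.0000)
member 2 (1-2): L=4.2251, (cx,cy)=(0.3150,-0.9491)
member 3 (1-3): L=2.3676, (cx,cy)=(0.9989,-0.0465)
member 4 (2-3): L=4.0347, (cx,cy)=(0.2563,0.9666)
member 5 (2-4): L=2.5260, (cx,cy)=(1.0000,0.0000)
member 6 (3-4): L=4.1757, (cx,cy)=(0.3573,-0.9340)
member 7 (3-5): L=2.5808, (cx,cy)=(0.9923,0.1236)
member 8 (4-5): L=4.3523, (cx,cy)=(0.2456,0.9694)
solve A·x = −loads:
  F[0-1] = -912.2903 N (compression)
  F[0-2] = -2438.1162 N (compression)
  F[1-2] = +944.2226 N (tension)
  F[1-3] = -574.3034 N (compression)
  F[2-3] = +761.9796 N (tension)
  F[2-4] = +405.3977 N (tension)
  F[3-4] = -1134.5840 N (compression)
  F[3-5] = -0.0000 N (compression)
  F[4-5] = +0.0000 N (tension)
  Rx@0 = +2714.3500 N
  Ry@0 = +869.4644 N
  Ry@4 = +1059.6856 N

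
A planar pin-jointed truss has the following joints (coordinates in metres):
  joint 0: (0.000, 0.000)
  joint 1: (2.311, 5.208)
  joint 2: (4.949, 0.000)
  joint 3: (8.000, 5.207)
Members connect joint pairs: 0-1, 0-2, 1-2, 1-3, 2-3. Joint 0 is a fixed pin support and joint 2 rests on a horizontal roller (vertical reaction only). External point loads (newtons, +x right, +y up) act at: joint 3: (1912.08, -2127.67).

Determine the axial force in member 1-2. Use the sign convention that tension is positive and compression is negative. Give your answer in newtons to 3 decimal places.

N=4 nodes, M=5 members, R=3 reactions → 2N=8, M+R=8
member 0 (0-1): L=5.6977, (cx,cy)=(0.4056,0.9141)
member 1 (0-2): L=4.9490, (cx,cy)=(1.0000,0.0000)
member 2 (1-2): L=5.8380, (cx,cy)=(0.4519,-0.8921)
member 3 (1-3): L=5.6890, (cx,cy)=(1.0000,-0.0002)
member 4 (2-3): L=6.0350, (cx,cy)=(0.5055,0.8628)
solve A·x = −loads:
  F[0-1] = +3635.9528 N (tension)
  F[0-2] = +437.3339 N (tension)
  F[1-2] = -3726.0988 N (compression)
  F[1-3] = +3158.4460 N (tension)
  F[2-3] = -2465.3692 N (compression)
  Rx@0 = -1912.0800 N
  Ry@0 = -3323.4435 N
  Ry@2 = +5451.1135 N

-3726.099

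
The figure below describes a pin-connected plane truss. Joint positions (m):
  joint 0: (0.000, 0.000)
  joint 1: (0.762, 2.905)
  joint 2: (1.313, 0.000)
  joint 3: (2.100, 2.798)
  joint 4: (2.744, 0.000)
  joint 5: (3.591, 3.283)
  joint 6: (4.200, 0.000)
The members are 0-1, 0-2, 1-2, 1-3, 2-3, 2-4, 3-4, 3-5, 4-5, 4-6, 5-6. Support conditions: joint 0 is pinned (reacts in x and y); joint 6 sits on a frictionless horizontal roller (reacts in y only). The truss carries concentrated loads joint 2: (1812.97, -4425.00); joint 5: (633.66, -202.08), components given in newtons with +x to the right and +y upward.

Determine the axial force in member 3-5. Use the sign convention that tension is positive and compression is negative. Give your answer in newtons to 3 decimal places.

-257.139

N=7 nodes, M=11 members, R=3 reactions → 2N=14, M+R=14
member 0 (0-1): L=3.0033, (cx,cy)=(0.2537,0.9673)
member 1 (0-2): L=1.3130, (cx,cy)=(1.0000,0.0000)
member 2 (1-2): L=2.9568, (cx,cy)=(0.1864,-0.9825)
member 3 (1-3): L=1.3423, (cx,cy)=(0.9968,-0.0797)
member 4 (2-3): L=2.9066, (cx,cy)=(0.2708,0.9626)
member 5 (2-4): L=1.4310, (cx,cy)=(1.0000,0.0000)
member 6 (3-4): L=2.8712, (cx,cy)=(0.2243,-0.9745)
member 7 (3-5): L=1.5679, (cx,cy)=(0.9510,0.3093)
member 8 (4-5): L=3.3905, (cx,cy)=(0.2498,0.9683)
member 9 (4-6): L=1.4560, (cx,cy)=(1.0000,0.0000)
member 10 (5-6): L=3.3390, (cx,cy)=(0.1824,-0.9832)
solve A·x = −loads:
  F[0-1] = -2662.7859 N (compression)
  F[0-2] = +3122.2398 N (tension)
  F[1-2] = +2717.7884 N (tension)
  F[1-3] = -1185.8449 N (compression)
  F[2-3] = +1822.9125 N (tension)
  F[2-4] = +1322.1493 N (tension)
  F[3-4] = -1979.3225 N (compression)
  F[3-5] = -257.1391 N (compression)
  F[4-5] = +1992.0508 N (tension)
  F[4-6] = +380.5422 N (tension)
  F[5-6] = -2086.4256 N (compression)
  Rx@0 = -2446.6300 N
  Ry@0 = +2575.6514 N
  Ry@6 = +2051.4286 N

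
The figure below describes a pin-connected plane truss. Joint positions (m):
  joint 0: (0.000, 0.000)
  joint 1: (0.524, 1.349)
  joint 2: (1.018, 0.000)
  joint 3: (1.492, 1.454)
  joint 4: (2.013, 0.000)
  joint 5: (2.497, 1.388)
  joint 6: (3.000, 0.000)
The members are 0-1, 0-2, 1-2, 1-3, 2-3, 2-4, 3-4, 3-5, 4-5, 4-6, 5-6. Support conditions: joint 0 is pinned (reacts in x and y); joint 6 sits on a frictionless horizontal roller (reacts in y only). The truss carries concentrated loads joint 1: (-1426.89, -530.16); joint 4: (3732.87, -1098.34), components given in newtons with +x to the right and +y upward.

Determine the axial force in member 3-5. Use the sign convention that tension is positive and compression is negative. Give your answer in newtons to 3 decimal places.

-130.948

N=7 nodes, M=11 members, R=3 reactions → 2N=14, M+R=14
member 0 (0-1): L=1.4472, (cx,cy)=(0.3621,0.9321)
member 1 (0-2): L=1.0180, (cx,cy)=(1.0000,0.0000)
member 2 (1-2): L=1.4366, (cx,cy)=(0.3439,-0.9390)
member 3 (1-3): L=0.9737, (cx,cy)=(0.9942,0.1078)
member 4 (2-3): L=1.5293, (cx,cy)=(0.3099,0.9508)
member 5 (2-4): L=0.9950, (cx,cy)=(1.0000,0.0000)
member 6 (3-4): L=1.5445, (cx,cy)=(0.3373,-0.9414)
member 7 (3-5): L=1.0072, (cx,cy)=(0.9979,-0.0655)
member 8 (4-5): L=1.4700, (cx,cy)=(0.3293,0.9442)
member 9 (4-6): L=0.9870, (cx,cy)=(1.0000,0.0000)
member 10 (5-6): L=1.4763, (cx,cy)=(0.3407,-0.9402)
solve A·x = −loads:
  F[0-1] = -1545.3969 N (compression)
  F[0-2] = +2865.5364 N (tension)
  F[1-2] = +1028.8224 N (tension)
  F[1-3] = +516.5689 N (tension)
  F[2-3] = -1016.1225 N (compression)
  F[2-4] = +3534.2540 N (tension)
  F[3-4] = +976.1722 N (tension)
  F[3-5] = -130.9485 N (compression)
  F[4-5] = +189.9745 N (tension)
  F[4-6] = +68.1161 N (tension)
  F[5-6] = -199.9243 N (compression)
  Rx@0 = -2305.9800 N
  Ry@0 = +1440.5375 N
  Ry@6 = +187.9625 N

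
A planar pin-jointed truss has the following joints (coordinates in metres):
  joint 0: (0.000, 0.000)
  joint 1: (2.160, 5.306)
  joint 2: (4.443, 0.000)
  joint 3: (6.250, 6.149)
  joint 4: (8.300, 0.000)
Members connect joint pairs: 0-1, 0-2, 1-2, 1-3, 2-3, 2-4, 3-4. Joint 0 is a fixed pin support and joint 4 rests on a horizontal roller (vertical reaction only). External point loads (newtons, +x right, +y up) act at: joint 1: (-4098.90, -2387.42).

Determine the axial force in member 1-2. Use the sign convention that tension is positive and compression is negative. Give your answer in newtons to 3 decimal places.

N=5 nodes, M=7 members, R=3 reactions → 2N=10, M+R=10
member 0 (0-1): L=5.7288, (cx,cy)=(0.3770,0.9262)
member 1 (0-2): L=4.4430, (cx,cy)=(1.0000,0.0000)
member 2 (1-2): L=5.7763, (cx,cy)=(0.3952,-0.9186)
member 3 (1-3): L=4.1760, (cx,cy)=(0.9794,0.2019)
member 4 (2-3): L=6.4090, (cx,cy)=(0.2819,0.9594)
member 5 (2-4): L=3.8570, (cx,cy)=(1.0000,0.0000)
member 6 (3-4): L=6.4817, (cx,cy)=(0.3163,-0.9487)
solve A·x = −loads:
  F[0-1] = -4735.9817 N (compression)
  F[0-2] = -2313.2369 N (compression)
  F[1-2] = +2475.7093 N (tension)
  F[1-3] = +1362.8061 N (tension)
  F[2-3] = -2370.2998 N (compression)
  F[2-4] = -666.4512 N (compression)
  F[3-4] = +2107.1953 N (tension)
  Rx@0 = +4098.9000 N
  Ry@0 = +4386.4485 N
  Ry@4 = -1999.0285 N

2475.709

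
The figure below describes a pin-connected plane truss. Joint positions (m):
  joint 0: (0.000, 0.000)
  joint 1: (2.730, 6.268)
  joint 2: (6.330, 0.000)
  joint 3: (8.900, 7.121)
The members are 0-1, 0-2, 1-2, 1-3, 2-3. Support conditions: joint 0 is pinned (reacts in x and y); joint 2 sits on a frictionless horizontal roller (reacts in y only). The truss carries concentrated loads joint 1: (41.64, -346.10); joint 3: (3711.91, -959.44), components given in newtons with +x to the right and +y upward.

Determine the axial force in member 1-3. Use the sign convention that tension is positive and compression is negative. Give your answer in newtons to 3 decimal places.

4311.917

N=4 nodes, M=5 members, R=3 reactions → 2N=8, M+R=8
member 0 (0-1): L=6.8367, (cx,cy)=(0.3993,0.9168)
member 1 (0-2): L=6.3300, (cx,cy)=(1.0000,0.0000)
member 2 (1-2): L=7.2283, (cx,cy)=(0.4980,-0.8672)
member 3 (1-3): L=6.2287, (cx,cy)=(0.9906,0.1369)
member 4 (2-3): L=7.5706, (cx,cy)=(0.3395,0.9406)
solve A·x = −loads:
  F[0-1] = +4809.7929 N (tension)
  F[0-2] = +1832.9306 N (tension)
  F[1-2] = -4803.4080 N (compression)
  F[1-3] = +4311.9170 N (tension)
  F[2-3] = -1647.7971 N (compression)
  Rx@0 = -3753.5500 N
  Ry@0 = -4409.6858 N
  Ry@2 = +5715.2258 N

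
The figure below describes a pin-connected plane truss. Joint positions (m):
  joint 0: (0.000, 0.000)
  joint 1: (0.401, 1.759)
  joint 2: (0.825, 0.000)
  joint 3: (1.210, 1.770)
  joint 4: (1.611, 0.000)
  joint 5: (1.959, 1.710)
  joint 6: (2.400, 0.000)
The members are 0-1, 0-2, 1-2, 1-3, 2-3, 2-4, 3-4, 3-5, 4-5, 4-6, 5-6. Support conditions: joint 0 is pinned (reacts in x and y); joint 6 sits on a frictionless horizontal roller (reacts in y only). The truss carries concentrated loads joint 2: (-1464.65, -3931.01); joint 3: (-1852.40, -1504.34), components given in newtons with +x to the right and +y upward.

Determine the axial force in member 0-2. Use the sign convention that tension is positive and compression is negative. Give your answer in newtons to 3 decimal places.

-2247.465

N=7 nodes, M=11 members, R=3 reactions → 2N=14, M+R=14
member 0 (0-1): L=1.8041, (cx,cy)=(0.2223,0.9750)
member 1 (0-2): L=0.8250, (cx,cy)=(1.0000,0.0000)
member 2 (1-2): L=1.8094, (cx,cy)=(0.2343,-0.9722)
member 3 (1-3): L=0.8091, (cx,cy)=(0.9999,0.0136)
member 4 (2-3): L=1.8114, (cx,cy)=(0.2125,0.9772)
member 5 (2-4): L=0.7860, (cx,cy)=(1.0000,0.0000)
member 6 (3-4): L=1.8149, (cx,cy)=(0.2210,-0.9753)
member 7 (3-5): L=0.7514, (cx,cy)=(0.9968,-0.0799)
member 8 (4-5): L=1.7451, (cx,cy)=(0.1994,0.9799)
member 9 (4-6): L=0.7890, (cx,cy)=(1.0000,0.0000)
member 10 (5-6): L=1.7660, (cx,cy)=(0.2497,-0.9683)
solve A·x = −loads:
  F[0-1] = -4812.1450 N (compression)
  F[0-2] = -2247.4646 N (compression)
  F[1-2] = +4795.4744 N (tension)
  F[1-3] = -2193.5326 N (compression)
  F[2-3] = -748.0309 N (compression)
  F[2-4] = +499.9195 N (tension)
  F[3-4] = -734.6934 N (compression)
  F[3-5] = -338.6673 N (compression)
  F[4-5] = +731.2222 N (tension)
  F[4-6] = +191.7648 N (tension)
  F[5-6] = -767.9073 N (compression)
  Rx@0 = +3317.0500 N
  Ry@0 = +4691.7722 N
  Ry@6 = +743.5778 N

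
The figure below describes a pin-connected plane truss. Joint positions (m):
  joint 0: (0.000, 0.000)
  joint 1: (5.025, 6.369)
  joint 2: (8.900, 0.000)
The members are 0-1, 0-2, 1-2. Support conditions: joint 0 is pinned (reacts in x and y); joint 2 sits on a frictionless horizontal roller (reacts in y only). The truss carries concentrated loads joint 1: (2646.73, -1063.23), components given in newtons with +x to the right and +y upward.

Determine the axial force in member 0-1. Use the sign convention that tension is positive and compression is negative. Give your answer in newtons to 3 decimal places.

N=3 nodes, M=3 members, R=3 reactions → 2N=6, M+R=6
member 0 (0-1): L=8.1126, (cx,cy)=(0.6194,0.7851)
member 1 (0-2): L=8.9000, (cx,cy)=(1.0000,0.0000)
member 2 (1-2): L=7.4552, (cx,cy)=(0.5198,-0.8543)
solve A·x = −loads:
  F[0-1] = +1822.9211 N (tension)
  F[0-2] = +1517.6045 N (tension)
  F[1-2] = -2919.7478 N (compression)
  Rx@0 = -2646.7300 N
  Ry@0 = -1431.1244 N
  Ry@2 = +2494.3544 N

1822.921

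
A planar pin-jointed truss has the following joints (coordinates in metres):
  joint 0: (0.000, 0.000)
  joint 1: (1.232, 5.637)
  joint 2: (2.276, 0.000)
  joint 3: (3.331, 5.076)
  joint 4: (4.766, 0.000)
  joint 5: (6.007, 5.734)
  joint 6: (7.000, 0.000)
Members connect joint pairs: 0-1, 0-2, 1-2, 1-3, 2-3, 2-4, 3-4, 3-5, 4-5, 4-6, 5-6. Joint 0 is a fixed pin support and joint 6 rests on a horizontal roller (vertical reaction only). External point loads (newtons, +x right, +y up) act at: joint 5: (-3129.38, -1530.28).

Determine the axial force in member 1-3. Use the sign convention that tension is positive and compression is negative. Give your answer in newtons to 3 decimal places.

-1222.576

N=7 nodes, M=11 members, R=3 reactions → 2N=14, M+R=14
member 0 (0-1): L=5.7701, (cx,cy)=(0.2135,0.9769)
member 1 (0-2): L=2.2760, (cx,cy)=(1.0000,0.0000)
member 2 (1-2): L=5.7329, (cx,cy)=(0.1821,-0.9833)
member 3 (1-3): L=2.1727, (cx,cy)=(0.9661,-0.2582)
member 4 (2-3): L=5.1845, (cx,cy)=(0.2035,0.9791)
member 5 (2-4): L=2.4900, (cx,cy)=(1.0000,0.0000)
member 6 (3-4): L=5.2749, (cx,cy)=(0.2720,-0.9623)
member 7 (3-5): L=2.7557, (cx,cy)=(0.9711,0.2388)
member 8 (4-5): L=5.8668, (cx,cy)=(0.2115,0.9774)
member 9 (4-6): L=2.2340, (cx,cy)=(1.0000,0.0000)
member 10 (5-6): L=5.8193, (cx,cy)=(0.1706,-0.9853)
solve A·x = −loads:
  F[0-1] = -2846.1232 N (compression)
  F[0-2] = -2521.6872 N (compression)
  F[1-2] = +3148.8210 N (tension)
  F[1-3] = -1222.5763 N (compression)
  F[2-3] = -3162.3349 N (compression)
  F[2-4] = -1304.7516 N (compression)
  F[3-4] = +2265.7251 N (tension)
  F[3-5] = -2513.7088 N (compression)
  F[4-5] = -2230.7538 N (compression)
  F[4-6] = -216.5084 N (compression)
  F[5-6] = +1268.8191 N (tension)
  Rx@0 = +3129.3800 N
  Ry@0 = +2780.4904 N
  Ry@6 = -1250.2104 N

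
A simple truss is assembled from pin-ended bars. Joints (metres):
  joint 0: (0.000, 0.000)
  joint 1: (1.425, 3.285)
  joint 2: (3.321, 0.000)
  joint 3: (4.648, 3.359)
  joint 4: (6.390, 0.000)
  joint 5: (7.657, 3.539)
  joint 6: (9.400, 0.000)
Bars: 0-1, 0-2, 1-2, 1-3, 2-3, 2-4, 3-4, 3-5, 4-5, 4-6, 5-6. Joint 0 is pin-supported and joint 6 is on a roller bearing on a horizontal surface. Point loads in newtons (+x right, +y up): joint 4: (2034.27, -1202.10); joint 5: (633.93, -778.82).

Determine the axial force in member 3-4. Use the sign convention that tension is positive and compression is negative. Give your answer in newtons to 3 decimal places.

N=7 nodes, M=11 members, R=3 reactions → 2N=14, M+R=14
member 0 (0-1): L=3.5808, (cx,cy)=(0.3980,0.9174)
member 1 (0-2): L=3.3210, (cx,cy)=(1.0000,0.0000)
member 2 (1-2): L=3.7929, (cx,cy)=(0.4999,-0.8661)
member 3 (1-3): L=3.2238, (cx,cy)=(0.9997,0.0230)
member 4 (2-3): L=3.6116, (cx,cy)=(0.3674,0.9301)
member 5 (2-4): L=3.0690, (cx,cy)=(1.0000,0.0000)
member 6 (3-4): L=3.7838, (cx,cy)=(0.4604,-0.8877)
member 7 (3-5): L=3.0144, (cx,cy)=(0.9982,0.0597)
member 8 (4-5): L=3.7590, (cx,cy)=(0.3371,0.9415)
member 9 (4-6): L=3.0100, (cx,cy)=(1.0000,0.0000)
member 10 (5-6): L=3.9449, (cx,cy)=(0.4418,-0.8971)
solve A·x = −loads:
  F[0-1] = -316.8434 N (compression)
  F[0-2] = +2794.2910 N (tension)
  F[1-2] = +327.9256 N (tension)
  F[1-3] = -290.0916 N (compression)
  F[2-3] = -305.3742 N (compression)
  F[2-4] = +3070.4173 N (tension)
  F[3-4] = +291.2958 N (tension)
  F[3-5] = -537.2825 N (compression)
  F[4-5] = +1002.1534 N (tension)
  F[4-6] = +832.4670 N (tension)
  F[5-6] = -1884.1274 N (compression)
  Rx@0 = -2668.2000 N
  Ry@0 = +290.6730 N
  Ry@6 = +1690.2470 N

291.296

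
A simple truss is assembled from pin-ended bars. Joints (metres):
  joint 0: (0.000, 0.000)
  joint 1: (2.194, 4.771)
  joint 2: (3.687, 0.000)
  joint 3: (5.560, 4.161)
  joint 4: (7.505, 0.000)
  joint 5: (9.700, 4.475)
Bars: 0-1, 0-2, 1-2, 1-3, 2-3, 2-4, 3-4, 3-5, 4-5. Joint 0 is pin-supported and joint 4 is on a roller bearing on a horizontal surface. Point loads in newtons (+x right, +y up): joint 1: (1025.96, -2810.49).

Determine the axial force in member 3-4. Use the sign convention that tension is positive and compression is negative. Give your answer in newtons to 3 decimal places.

-1626.891

N=6 nodes, M=9 members, R=3 reactions → 2N=12, M+R=12
member 0 (0-1): L=5.2513, (cx,cy)=(0.4178,0.9085)
member 1 (0-2): L=3.6870, (cx,cy)=(1.0000,0.0000)
member 2 (1-2): L=4.9991, (cx,cy)=(0.2987,-0.9544)
member 3 (1-3): L=3.4208, (cx,cy)=(0.9840,-0.1783)
member 4 (2-3): L=4.5631, (cx,cy)=(0.4105,0.9119)
member 5 (2-4): L=3.8180, (cx,cy)=(1.0000,0.0000)
member 6 (3-4): L=4.5931, (cx,cy)=(0.4235,-0.9059)
member 7 (3-5): L=4.1519, (cx,cy)=(0.9971,0.0756)
member 8 (4-5): L=4.9843, (cx,cy)=(0.4404,0.8978)
solve A·x = −loads:
  F[0-1] = -1471.2240 N (compression)
  F[0-2] = +1640.6402 N (tension)
  F[1-2] = -1306.8779 N (compression)
  F[1-3] = -1270.7060 N (compression)
  F[2-3] = +1367.7678 N (tension)
  F[2-4] = +688.9193 N (tension)
  F[3-4] = -1626.8913 N (compression)
  F[3-5] = +0.0000 N (tension)
  F[4-5] = -0.0000 N (compression)
  Rx@0 = -1025.9600 N
  Ry@0 = +1336.6632 N
  Ry@4 = +1473.8268 N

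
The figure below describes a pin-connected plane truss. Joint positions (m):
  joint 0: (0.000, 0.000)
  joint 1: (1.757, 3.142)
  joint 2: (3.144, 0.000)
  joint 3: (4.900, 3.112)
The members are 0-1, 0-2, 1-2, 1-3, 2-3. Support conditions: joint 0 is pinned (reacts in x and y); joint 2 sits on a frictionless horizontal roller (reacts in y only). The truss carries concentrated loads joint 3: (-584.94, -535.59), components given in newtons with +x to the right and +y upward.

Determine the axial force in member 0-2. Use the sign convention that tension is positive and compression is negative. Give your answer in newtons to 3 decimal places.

N=4 nodes, M=5 members, R=3 reactions → 2N=8, M+R=8
member 0 (0-1): L=3.5999, (cx,cy)=(0.4881,0.8728)
member 1 (0-2): L=3.1440, (cx,cy)=(1.0000,0.0000)
member 2 (1-2): L=3.4345, (cx,cy)=(0.4038,-0.9148)
member 3 (1-3): L=3.1431, (cx,cy)=(1.0000,-0.0095)
member 4 (2-3): L=3.5732, (cx,cy)=(0.4914,0.8709)
solve A·x = −loads:
  F[0-1] = -320.6291 N (compression)
  F[0-2] = -428.4504 N (compression)
  F[1-2] = +308.8343 N (tension)
  F[1-3] = -281.2223 N (compression)
  F[2-3] = -618.0544 N (compression)
  Rx@0 = +584.9400 N
  Ry@0 = +279.8465 N
  Ry@2 = +255.7435 N

-428.450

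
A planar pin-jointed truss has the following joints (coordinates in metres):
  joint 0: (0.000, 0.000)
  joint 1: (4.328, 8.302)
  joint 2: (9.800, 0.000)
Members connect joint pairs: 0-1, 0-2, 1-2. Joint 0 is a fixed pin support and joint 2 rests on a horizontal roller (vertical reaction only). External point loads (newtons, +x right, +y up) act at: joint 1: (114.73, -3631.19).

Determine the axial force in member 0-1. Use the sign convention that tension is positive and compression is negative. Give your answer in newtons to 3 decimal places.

-2176.908

N=3 nodes, M=3 members, R=3 reactions → 2N=6, M+R=6
member 0 (0-1): L=9.3624, (cx,cy)=(0.4623,0.8867)
member 1 (0-2): L=9.8000, (cx,cy)=(1.0000,0.0000)
member 2 (1-2): L=9.9431, (cx,cy)=(0.5503,-0.8349)
solve A·x = −loads:
  F[0-1] = -2176.9080 N (compression)
  F[0-2] = +1121.0579 N (tension)
  F[1-2] = -2037.0674 N (compression)
  Rx@0 = -114.7300 N
  Ry@0 = +1930.3452 N
  Ry@2 = +1700.8448 N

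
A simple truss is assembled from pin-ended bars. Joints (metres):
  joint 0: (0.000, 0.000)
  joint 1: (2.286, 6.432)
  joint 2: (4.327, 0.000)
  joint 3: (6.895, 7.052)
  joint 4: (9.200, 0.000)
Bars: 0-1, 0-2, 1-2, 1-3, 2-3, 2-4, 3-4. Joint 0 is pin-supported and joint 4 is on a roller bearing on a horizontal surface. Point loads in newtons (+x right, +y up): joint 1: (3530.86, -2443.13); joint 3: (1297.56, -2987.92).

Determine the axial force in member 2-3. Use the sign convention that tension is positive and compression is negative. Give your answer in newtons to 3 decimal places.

3832.185

N=5 nodes, M=7 members, R=3 reactions → 2N=10, M+R=10
member 0 (0-1): L=6.8262, (cx,cy)=(0.3349,0.9423)
member 1 (0-2): L=4.3270, (cx,cy)=(1.0000,0.0000)
member 2 (1-2): L=6.7481, (cx,cy)=(0.3025,-0.9532)
member 3 (1-3): L=4.6505, (cx,cy)=(0.9911,0.1333)
member 4 (2-3): L=7.5050, (cx,cy)=(0.3422,0.9396)
member 5 (2-4): L=4.8730, (cx,cy)=(1.0000,0.0000)
member 6 (3-4): L=7.4191, (cx,cy)=(0.3107,-0.9505)
solve A·x = −loads:
  F[0-1] = +932.3037 N (tension)
  F[0-2] = +4516.2024 N (tension)
  F[1-2] = -3777.8065 N (compression)
  F[1-3] = -2094.7162 N (compression)
  F[2-3] = +3832.1845 N (tension)
  F[2-4] = +2062.3149 N (tension)
  F[3-4] = -6638.0111 N (compression)
  Rx@0 = -4828.4200 N
  Ry@0 = -878.4705 N
  Ry@4 = +6309.5205 N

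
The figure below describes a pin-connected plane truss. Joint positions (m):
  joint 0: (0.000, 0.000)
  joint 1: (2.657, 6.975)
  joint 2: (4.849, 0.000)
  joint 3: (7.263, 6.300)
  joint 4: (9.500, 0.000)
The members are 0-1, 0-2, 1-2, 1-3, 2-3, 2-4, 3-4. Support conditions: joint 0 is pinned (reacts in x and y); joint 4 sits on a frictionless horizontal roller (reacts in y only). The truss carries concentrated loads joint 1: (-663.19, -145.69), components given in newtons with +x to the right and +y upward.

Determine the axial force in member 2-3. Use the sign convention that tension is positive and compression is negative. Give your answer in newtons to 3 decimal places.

N=5 nodes, M=7 members, R=3 reactions → 2N=10, M+R=10
member 0 (0-1): L=7.4639, (cx,cy)=(0.3560,0.9345)
member 1 (0-2): L=4.8490, (cx,cy)=(1.0000,0.0000)
member 2 (1-2): L=7.3113, (cx,cy)=(0.2998,-0.9540)
member 3 (1-3): L=4.6552, (cx,cy)=(0.9894,-0.1450)
member 4 (2-3): L=6.7467, (cx,cy)=(0.3578,0.9338)
member 5 (2-4): L=4.6510, (cx,cy)=(1.0000,0.0000)
member 6 (3-4): L=6.6854, (cx,cy)=(0.3346,-0.9424)
solve A·x = −loads:
  F[0-1] = -633.3522 N (compression)
  F[0-2] = -437.7302 N (compression)
  F[1-2] = +419.7791 N (tension)
  F[1-3] = +315.2079 N (tension)
  F[2-3] = -428.8615 N (compression)
  F[2-4] = -158.4271 N (compression)
  F[3-4] = +473.4663 N (tension)
  Rx@0 = +663.1900 N
  Ry@0 = +591.8639 N
  Ry@4 = -446.1739 N

-428.861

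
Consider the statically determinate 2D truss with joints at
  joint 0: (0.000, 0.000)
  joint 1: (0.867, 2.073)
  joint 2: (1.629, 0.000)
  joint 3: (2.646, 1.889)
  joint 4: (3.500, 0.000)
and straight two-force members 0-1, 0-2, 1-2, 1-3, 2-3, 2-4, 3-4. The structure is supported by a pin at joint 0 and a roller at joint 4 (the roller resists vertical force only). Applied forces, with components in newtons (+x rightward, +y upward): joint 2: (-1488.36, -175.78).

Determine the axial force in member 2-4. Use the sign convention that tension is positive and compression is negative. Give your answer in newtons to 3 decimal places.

N=5 nodes, M=7 members, R=3 reactions → 2N=10, M+R=10
member 0 (0-1): L=2.2470, (cx,cy)=(0.3858,0.9226)
member 1 (0-2): L=1.6290, (cx,cy)=(1.0000,0.0000)
member 2 (1-2): L=2.2086, (cx,cy)=(0.3450,-0.9386)
member 3 (1-3): L=1.7885, (cx,cy)=(0.9947,-0.1029)
member 4 (2-3): L=2.1454, (cx,cy)=(0.4740,0.8805)
member 5 (2-4): L=1.8710, (cx,cy)=(1.0000,0.0000)
member 6 (3-4): L=2.0731, (cx,cy)=(0.4119,-0.9112)
solve A·x = −loads:
  F[0-1] = -101.8543 N (compression)
  F[0-2] = -1449.0598 N (compression)
  F[1-2] = +108.5727 N (tension)
  F[1-3] = -77.1687 N (compression)
  F[2-3] = +83.8999 N (tension)
  F[2-4] = +36.9869 N (tension)
  F[3-4] = -89.7853 N (compression)
  Rx@0 = +1488.3600 N
  Ry@0 = +93.9670 N
  Ry@4 = +81.8130 N

36.987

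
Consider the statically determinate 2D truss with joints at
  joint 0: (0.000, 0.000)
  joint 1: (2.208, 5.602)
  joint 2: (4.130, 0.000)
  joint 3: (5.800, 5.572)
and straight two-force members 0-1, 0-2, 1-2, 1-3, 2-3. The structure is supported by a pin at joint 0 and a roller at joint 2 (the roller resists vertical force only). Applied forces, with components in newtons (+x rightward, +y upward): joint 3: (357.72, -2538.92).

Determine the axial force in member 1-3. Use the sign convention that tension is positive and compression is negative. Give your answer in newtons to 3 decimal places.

N=4 nodes, M=5 members, R=3 reactions → 2N=8, M+R=8
member 0 (0-1): L=6.0214, (cx,cy)=(0.3667,0.9303)
member 1 (0-2): L=4.1300, (cx,cy)=(1.0000,0.0000)
member 2 (1-2): L=5.9225, (cx,cy)=(0.3245,-0.9459)
member 3 (1-3): L=3.5921, (cx,cy)=(1.0000,-0.0084)
member 4 (2-3): L=5.8169, (cx,cy)=(0.2871,0.9579)
solve A·x = −loads:
  F[0-1] = +1622.2534 N (tension)
  F[0-2] = -237.1442 N (compression)
  F[1-2] = -1605.4631 N (compression)
  F[1-3] = +1115.9126 N (tension)
  F[2-3] = -2640.7717 N (compression)
  Rx@0 = -357.7200 N
  Ry@0 = -1509.2524 N
  Ry@2 = +4048.1724 N

1115.913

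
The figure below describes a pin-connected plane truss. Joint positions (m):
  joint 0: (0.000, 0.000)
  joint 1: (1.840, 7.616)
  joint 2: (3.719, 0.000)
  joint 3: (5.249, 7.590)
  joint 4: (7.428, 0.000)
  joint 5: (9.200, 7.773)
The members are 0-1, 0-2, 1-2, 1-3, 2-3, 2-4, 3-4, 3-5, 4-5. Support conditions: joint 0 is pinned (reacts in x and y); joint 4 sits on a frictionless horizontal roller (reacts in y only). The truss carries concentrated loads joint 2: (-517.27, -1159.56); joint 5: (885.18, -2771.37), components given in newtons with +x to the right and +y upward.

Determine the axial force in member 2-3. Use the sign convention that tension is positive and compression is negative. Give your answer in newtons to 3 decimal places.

N=6 nodes, M=9 members, R=3 reactions → 2N=12, M+R=12
member 0 (0-1): L=7.8351, (cx,cy)=(0.2348,0.9720)
member 1 (0-2): L=3.7190, (cx,cy)=(1.0000,0.0000)
member 2 (1-2): L=7.8444, (cx,cy)=(0.2395,-0.9709)
member 3 (1-3): L=3.4091, (cx,cy)=(1.0000,-0.0076)
member 4 (2-3): L=7.7427, (cx,cy)=(0.1976,0.9803)
member 5 (2-4): L=3.7090, (cx,cy)=(1.0000,0.0000)
member 6 (3-4): L=7.8966, (cx,cy)=(0.2759,-0.9612)
member 7 (3-5): L=3.9552, (cx,cy)=(0.9989,0.0463)
member 8 (4-5): L=7.9724, (cx,cy)=(0.2223,0.9750)
solve A·x = −loads:
  F[0-1] = +1037.4356 N (tension)
  F[0-2] = +124.2785 N (tension)
  F[1-2] = -1042.5360 N (compression)
  F[1-3] = +493.3697 N (tension)
  F[2-3] = +2215.4304 N (tension)
  F[2-4] = -45.9580 N (compression)
  F[3-4] = -2181.6761 N (compression)
  F[3-5] = +1534.7975 N (tension)
  F[4-5] = -2915.3051 N (compression)
  Rx@0 = -367.9100 N
  Ry@0 = -1008.4227 N
  Ry@4 = +4939.3527 N

2215.430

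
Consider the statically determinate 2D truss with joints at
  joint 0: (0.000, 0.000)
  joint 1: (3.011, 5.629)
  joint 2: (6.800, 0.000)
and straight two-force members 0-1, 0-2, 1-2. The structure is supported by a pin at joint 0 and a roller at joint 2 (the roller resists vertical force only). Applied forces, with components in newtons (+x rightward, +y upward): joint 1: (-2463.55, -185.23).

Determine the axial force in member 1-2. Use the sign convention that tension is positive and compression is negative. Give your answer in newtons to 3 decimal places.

2359.405

N=3 nodes, M=3 members, R=3 reactions → 2N=6, M+R=6
member 0 (0-1): L=6.3837, (cx,cy)=(0.4717,0.8818)
member 1 (0-2): L=6.8000, (cx,cy)=(1.0000,0.0000)
member 2 (1-2): L=6.7854, (cx,cy)=(0.5584,-0.8296)
solve A·x = −loads:
  F[0-1] = -2429.7832 N (compression)
  F[0-2] = -1317.4960 N (compression)
  F[1-2] = +2359.4053 N (tension)
  Rx@0 = +2463.5500 N
  Ry@0 = +2142.5234 N
  Ry@2 = -1957.2934 N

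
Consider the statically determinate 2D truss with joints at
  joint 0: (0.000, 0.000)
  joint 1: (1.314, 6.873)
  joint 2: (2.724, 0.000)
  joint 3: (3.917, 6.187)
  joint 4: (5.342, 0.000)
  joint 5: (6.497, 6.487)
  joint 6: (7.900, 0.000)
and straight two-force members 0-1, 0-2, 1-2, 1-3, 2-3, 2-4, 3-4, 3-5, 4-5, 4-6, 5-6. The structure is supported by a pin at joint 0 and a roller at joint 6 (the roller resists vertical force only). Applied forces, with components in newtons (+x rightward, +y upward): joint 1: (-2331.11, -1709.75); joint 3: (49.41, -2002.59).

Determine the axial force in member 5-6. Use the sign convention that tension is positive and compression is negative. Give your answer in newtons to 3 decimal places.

728.522

N=7 nodes, M=11 members, R=3 reactions → 2N=14, M+R=14
member 0 (0-1): L=6.9975, (cx,cy)=(0.1878,0.9822)
member 1 (0-2): L=2.7240, (cx,cy)=(1.0000,0.0000)
member 2 (1-2): L=7.0161, (cx,cy)=(0.2010,-0.9796)
member 3 (1-3): L=2.6919, (cx,cy)=(0.9670,-0.2548)
member 4 (2-3): L=6.3010, (cx,cy)=(0.1893,0.9819)
member 5 (2-4): L=2.6180, (cx,cy)=(1.0000,0.0000)
member 6 (3-4): L=6.3490, (cx,cy)=(0.2244,-0.9745)
member 7 (3-5): L=2.5974, (cx,cy)=(0.9933,0.1155)
member 8 (4-5): L=6.5890, (cx,cy)=(0.1753,0.9845)
member 9 (4-6): L=2.5580, (cx,cy)=(1.0000,0.0000)
member 10 (5-6): L=6.6370, (cx,cy)=(0.2114,-0.9774)
solve A·x = −loads:
  F[0-1] = -4504.5308 N (compression)
  F[0-2] = -1435.8307 N (compression)
  F[1-2] = +2507.1616 N (tension)
  F[1-3] = +1014.8973 N (tension)
  F[2-3] = -2501.2532 N (compression)
  F[2-4] = -458.4014 N (compression)
  F[3-4] = +764.9136 N (tension)
  F[3-5] = +288.6519 N (tension)
  F[4-5] = -757.1210 N (compression)
  F[4-6] = -154.0031 N (compression)
  F[5-6] = +728.5221 N (tension)
  Rx@0 = +2281.7000 N
  Ry@0 = +4424.3986 N
  Ry@6 = -712.0586 N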